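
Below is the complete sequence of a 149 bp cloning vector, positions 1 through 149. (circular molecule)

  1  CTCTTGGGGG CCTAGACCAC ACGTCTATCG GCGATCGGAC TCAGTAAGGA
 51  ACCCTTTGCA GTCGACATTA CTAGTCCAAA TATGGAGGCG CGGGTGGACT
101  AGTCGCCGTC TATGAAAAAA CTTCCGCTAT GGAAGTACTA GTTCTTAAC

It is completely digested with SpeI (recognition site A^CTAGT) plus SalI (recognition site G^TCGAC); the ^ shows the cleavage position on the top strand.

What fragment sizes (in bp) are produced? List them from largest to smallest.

SpeI sites (ACTAGT) start at positions 70, 98, 137.
SpeI cuts after the first base of each site, so after positions 70, 98, 137.
The SalI site (GTCGAC) starts at position 61.
SalI cuts after the first base of each site, so after position 61.
Combined cut positions: 61, 70, 98, 137.
Circular molecule, 4 cuts → 4 fragments:
  62–70 → 9 bp
  71–98 → 28 bp
  99–137 → 39 bp
  138–149 then 1–61 → 12 + 61 = 73 bp
Sorted largest to smallest: 73, 39, 28, 9 bp.

73, 39, 28, 9 bp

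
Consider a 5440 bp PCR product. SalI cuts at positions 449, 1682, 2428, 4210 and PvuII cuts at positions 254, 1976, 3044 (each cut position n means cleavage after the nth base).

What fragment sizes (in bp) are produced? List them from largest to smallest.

Combined cut positions (sorted): 254, 449, 1682, 1976, 2428, 3044, 4210.
Linear molecule, 7 cuts → 8 fragments:
  254 − 0 = 254 bp
  449 − 254 = 195 bp
  1682 − 449 = 1233 bp
  1976 − 1682 = 294 bp
  2428 − 1976 = 452 bp
  3044 − 2428 = 616 bp
  4210 − 3044 = 1166 bp
  5440 − 4210 = 1230 bp
Sorted largest to smallest: 1233, 1230, 1166, 616, 452, 294, 254, 195 bp.

1233, 1230, 1166, 616, 452, 294, 254, 195 bp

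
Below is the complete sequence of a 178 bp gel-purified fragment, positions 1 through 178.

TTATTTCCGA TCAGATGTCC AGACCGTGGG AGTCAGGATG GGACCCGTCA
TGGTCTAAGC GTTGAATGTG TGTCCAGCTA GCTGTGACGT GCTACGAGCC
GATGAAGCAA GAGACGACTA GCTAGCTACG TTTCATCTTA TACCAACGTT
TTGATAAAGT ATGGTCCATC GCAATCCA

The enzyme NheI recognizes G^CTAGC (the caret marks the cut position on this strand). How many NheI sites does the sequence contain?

GCTAGC occurs starting at positions 77, 121.
NheI cuts at 2 sites.

2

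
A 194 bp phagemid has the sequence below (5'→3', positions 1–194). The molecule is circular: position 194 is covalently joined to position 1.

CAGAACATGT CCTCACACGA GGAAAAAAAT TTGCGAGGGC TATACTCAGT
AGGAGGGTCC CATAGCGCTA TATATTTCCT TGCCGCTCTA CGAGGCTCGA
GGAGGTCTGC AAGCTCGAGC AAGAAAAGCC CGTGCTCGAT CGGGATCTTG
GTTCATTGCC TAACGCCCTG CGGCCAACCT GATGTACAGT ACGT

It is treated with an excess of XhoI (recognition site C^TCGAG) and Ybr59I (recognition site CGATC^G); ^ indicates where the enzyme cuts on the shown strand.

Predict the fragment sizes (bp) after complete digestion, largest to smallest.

XhoI sites (CTCGAG) start at positions 96, 114.
XhoI cuts after the first base of each site, so after positions 96, 114.
The Ybr59I site (CGATCG) starts at position 137.
Ybr59I cuts after base 5 of each site (before the last base), so after position 141.
Combined cut positions: 96, 114, 141.
Circular molecule, 3 cuts → 3 fragments:
  97–114 → 18 bp
  115–141 → 27 bp
  142–194 then 1–96 → 53 + 96 = 149 bp
Sorted largest to smallest: 149, 27, 18 bp.

149, 27, 18 bp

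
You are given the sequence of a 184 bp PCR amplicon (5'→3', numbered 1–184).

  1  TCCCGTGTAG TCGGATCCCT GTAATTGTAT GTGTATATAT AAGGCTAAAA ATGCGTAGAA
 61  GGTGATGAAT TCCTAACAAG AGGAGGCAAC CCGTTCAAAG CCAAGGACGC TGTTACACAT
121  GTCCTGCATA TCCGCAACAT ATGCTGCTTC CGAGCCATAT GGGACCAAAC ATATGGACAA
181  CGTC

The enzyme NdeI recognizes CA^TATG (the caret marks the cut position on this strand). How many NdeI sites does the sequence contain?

3

CATATG occurs starting at positions 138, 156, 170.
NdeI cuts at 3 sites.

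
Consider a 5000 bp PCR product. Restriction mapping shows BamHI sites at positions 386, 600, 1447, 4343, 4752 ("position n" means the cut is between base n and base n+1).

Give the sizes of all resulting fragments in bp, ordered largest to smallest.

2896, 847, 409, 386, 248, 214 bp

Linear molecule, 5 cuts → 6 fragments:
  386 − 0 = 386 bp
  600 − 386 = 214 bp
  1447 − 600 = 847 bp
  4343 − 1447 = 2896 bp
  4752 − 4343 = 409 bp
  5000 − 4752 = 248 bp
Sorted largest to smallest: 2896, 847, 409, 386, 248, 214 bp.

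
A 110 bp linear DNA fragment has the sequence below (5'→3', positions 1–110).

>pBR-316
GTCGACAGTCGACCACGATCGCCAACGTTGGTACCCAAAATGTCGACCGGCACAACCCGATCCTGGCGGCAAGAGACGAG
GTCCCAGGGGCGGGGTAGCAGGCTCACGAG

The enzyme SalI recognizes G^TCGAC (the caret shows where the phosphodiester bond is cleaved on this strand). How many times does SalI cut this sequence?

3

GTCGAC occurs starting at positions 1, 8, 42.
SalI cuts at 3 sites.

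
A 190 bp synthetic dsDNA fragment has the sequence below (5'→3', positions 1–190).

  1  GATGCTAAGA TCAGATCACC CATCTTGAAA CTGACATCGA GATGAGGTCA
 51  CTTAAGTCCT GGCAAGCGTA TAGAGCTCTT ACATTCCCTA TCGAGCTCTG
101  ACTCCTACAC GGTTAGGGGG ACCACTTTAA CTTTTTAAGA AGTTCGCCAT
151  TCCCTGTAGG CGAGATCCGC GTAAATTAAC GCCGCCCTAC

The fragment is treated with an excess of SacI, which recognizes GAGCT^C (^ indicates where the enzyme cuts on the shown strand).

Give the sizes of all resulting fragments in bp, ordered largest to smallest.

93, 77, 20 bp

SacI sites (GAGCTC) start at positions 73, 93.
SacI cuts after base 5 of each site (before the last base), so after positions 77, 97.
Linear molecule, 2 cuts → 3 fragments:
  1–77 → 77 bp
  78–97 → 20 bp
  98–190 → 93 bp
Sorted largest to smallest: 93, 77, 20 bp.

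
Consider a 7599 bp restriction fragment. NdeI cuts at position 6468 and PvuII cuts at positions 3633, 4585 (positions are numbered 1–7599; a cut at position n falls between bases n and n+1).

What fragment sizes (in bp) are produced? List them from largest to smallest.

Combined cut positions (sorted): 3633, 4585, 6468.
Linear molecule, 3 cuts → 4 fragments:
  3633 − 0 = 3633 bp
  4585 − 3633 = 952 bp
  6468 − 4585 = 1883 bp
  7599 − 6468 = 1131 bp
Sorted largest to smallest: 3633, 1883, 1131, 952 bp.

3633, 1883, 1131, 952 bp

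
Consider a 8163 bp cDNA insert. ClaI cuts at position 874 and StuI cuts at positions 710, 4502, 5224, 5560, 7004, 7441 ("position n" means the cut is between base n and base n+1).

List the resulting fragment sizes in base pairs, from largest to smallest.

Combined cut positions (sorted): 710, 874, 4502, 5224, 5560, 7004, 7441.
Linear molecule, 7 cuts → 8 fragments:
  710 − 0 = 710 bp
  874 − 710 = 164 bp
  4502 − 874 = 3628 bp
  5224 − 4502 = 722 bp
  5560 − 5224 = 336 bp
  7004 − 5560 = 1444 bp
  7441 − 7004 = 437 bp
  8163 − 7441 = 722 bp
Sorted largest to smallest: 3628, 1444, 722, 722, 710, 437, 336, 164 bp.

3628, 1444, 722, 722, 710, 437, 336, 164 bp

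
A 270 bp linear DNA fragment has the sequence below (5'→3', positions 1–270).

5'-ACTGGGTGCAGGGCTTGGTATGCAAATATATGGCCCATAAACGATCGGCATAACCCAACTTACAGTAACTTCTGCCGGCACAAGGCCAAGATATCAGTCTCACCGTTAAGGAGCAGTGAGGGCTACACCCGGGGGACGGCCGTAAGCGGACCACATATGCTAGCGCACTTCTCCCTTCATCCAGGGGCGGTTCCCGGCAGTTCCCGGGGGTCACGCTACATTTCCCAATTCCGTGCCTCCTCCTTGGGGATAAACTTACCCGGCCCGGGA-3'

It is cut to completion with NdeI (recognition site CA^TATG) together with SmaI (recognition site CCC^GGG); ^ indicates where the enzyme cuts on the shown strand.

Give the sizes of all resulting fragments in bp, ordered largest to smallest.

The NdeI site (CATATG) starts at position 154.
NdeI cuts after base 2 of each site, so after position 155.
SmaI sites (CCCGGG) start at positions 128, 203, 264.
SmaI cuts after base 3 of each site, so after positions 130, 205, 266.
Combined cut positions: 130, 155, 205, 266.
Linear molecule, 4 cuts → 5 fragments:
  1–130 → 130 bp
  131–155 → 25 bp
  156–205 → 50 bp
  206–266 → 61 bp
  267–270 → 4 bp
Sorted largest to smallest: 130, 61, 50, 25, 4 bp.

130, 61, 50, 25, 4 bp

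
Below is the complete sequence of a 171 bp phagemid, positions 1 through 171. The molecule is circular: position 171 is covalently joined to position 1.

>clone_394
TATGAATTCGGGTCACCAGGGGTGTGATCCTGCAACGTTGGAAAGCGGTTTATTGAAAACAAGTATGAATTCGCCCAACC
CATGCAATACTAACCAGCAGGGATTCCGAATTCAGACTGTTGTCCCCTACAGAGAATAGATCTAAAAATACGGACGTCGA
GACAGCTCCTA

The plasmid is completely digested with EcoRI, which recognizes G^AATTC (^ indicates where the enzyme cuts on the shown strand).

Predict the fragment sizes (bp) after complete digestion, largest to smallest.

67, 63, 41 bp

EcoRI sites (GAATTC) start at positions 4, 67, 108.
EcoRI cuts after the first base of each site, so after positions 4, 67, 108.
Circular molecule, 3 cuts → 3 fragments:
  5–67 → 63 bp
  68–108 → 41 bp
  109–171 then 1–4 → 63 + 4 = 67 bp
Sorted largest to smallest: 67, 63, 41 bp.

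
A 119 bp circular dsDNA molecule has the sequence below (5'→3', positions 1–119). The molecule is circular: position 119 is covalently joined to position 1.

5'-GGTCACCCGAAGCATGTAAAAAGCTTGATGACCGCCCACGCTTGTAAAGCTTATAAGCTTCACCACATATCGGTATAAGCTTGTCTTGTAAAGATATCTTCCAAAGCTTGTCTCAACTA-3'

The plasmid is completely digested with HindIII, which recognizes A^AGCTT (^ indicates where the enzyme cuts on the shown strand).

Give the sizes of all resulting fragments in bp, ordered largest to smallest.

36, 27, 26, 22, 8 bp

HindIII sites (AAGCTT) start at positions 21, 47, 55, 77, 104.
HindIII cuts after the first base of each site, so after positions 21, 47, 55, 77, 104.
Circular molecule, 5 cuts → 5 fragments:
  22–47 → 26 bp
  48–55 → 8 bp
  56–77 → 22 bp
  78–104 → 27 bp
  105–119 then 1–21 → 15 + 21 = 36 bp
Sorted largest to smallest: 36, 27, 26, 22, 8 bp.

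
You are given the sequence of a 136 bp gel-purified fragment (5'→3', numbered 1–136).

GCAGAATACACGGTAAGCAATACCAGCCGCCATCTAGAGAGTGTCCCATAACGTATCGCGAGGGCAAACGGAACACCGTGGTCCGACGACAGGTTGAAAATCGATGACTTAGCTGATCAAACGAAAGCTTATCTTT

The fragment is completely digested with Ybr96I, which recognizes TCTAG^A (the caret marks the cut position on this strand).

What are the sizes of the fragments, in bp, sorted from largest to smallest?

99, 37 bp

The Ybr96I site (TCTAGA) starts at position 33.
Ybr96I cuts after base 5 of each site (before the last base), so after position 37.
Linear molecule, 1 cut → 2 fragments:
  1–37 → 37 bp
  38–136 → 99 bp
Sorted largest to smallest: 99, 37 bp.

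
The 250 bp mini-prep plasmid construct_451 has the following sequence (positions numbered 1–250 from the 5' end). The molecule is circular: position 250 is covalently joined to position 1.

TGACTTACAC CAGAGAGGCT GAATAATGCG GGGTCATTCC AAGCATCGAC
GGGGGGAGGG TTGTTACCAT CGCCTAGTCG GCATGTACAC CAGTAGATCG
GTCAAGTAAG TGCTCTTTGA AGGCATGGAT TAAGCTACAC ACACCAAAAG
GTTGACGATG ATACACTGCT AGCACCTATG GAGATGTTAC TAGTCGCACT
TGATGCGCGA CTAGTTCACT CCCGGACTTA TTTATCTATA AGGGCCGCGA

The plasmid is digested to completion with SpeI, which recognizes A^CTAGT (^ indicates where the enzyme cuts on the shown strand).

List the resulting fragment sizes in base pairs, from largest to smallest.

SpeI sites (ACTAGT) start at positions 189, 210.
SpeI cuts after the first base of each site, so after positions 189, 210.
Circular molecule, 2 cuts → 2 fragments:
  190–210 → 21 bp
  211–250 then 1–189 → 40 + 189 = 229 bp
Sorted largest to smallest: 229, 21 bp.

229, 21 bp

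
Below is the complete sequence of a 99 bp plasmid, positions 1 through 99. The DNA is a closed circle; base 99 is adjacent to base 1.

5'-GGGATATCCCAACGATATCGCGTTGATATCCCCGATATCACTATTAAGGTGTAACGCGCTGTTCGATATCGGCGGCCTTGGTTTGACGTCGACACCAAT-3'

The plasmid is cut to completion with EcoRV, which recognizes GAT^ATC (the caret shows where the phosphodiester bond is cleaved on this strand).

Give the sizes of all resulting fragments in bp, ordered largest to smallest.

37, 31, 11, 11, 9 bp

EcoRV sites (GATATC) start at positions 3, 14, 25, 34, 65.
EcoRV cuts after base 3 of each site, so after positions 5, 16, 27, 36, 67.
Circular molecule, 5 cuts → 5 fragments:
  6–16 → 11 bp
  17–27 → 11 bp
  28–36 → 9 bp
  37–67 → 31 bp
  68–99 then 1–5 → 32 + 5 = 37 bp
Sorted largest to smallest: 37, 31, 11, 11, 9 bp.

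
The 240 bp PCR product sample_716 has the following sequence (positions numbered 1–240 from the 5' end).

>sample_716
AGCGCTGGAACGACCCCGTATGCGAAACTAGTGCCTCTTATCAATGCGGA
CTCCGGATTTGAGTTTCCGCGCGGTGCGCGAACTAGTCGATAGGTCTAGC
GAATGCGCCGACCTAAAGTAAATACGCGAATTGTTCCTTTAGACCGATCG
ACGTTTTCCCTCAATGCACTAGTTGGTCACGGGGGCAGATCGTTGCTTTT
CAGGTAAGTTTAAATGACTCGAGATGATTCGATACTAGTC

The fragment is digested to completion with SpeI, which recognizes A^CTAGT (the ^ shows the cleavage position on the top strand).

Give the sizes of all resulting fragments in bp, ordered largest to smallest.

SpeI sites (ACTAGT) start at positions 27, 82, 168, 234.
SpeI cuts after the first base of each site, so after positions 27, 82, 168, 234.
Linear molecule, 4 cuts → 5 fragments:
  1–27 → 27 bp
  28–82 → 55 bp
  83–168 → 86 bp
  169–234 → 66 bp
  235–240 → 6 bp
Sorted largest to smallest: 86, 66, 55, 27, 6 bp.

86, 66, 55, 27, 6 bp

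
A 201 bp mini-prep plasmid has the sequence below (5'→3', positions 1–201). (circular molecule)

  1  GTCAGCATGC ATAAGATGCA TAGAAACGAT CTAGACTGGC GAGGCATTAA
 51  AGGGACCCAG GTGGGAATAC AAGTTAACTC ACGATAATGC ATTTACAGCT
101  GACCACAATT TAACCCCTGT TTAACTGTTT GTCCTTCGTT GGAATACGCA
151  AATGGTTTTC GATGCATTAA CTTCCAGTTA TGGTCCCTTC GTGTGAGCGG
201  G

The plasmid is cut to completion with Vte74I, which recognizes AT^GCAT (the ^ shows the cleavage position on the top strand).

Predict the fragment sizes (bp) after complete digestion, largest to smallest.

75, 71, 46, 9 bp

Vte74I sites (ATGCAT) start at positions 7, 16, 87, 162.
Vte74I cuts after base 2 of each site, so after positions 8, 17, 88, 163.
Circular molecule, 4 cuts → 4 fragments:
  9–17 → 9 bp
  18–88 → 71 bp
  89–163 → 75 bp
  164–201 then 1–8 → 38 + 8 = 46 bp
Sorted largest to smallest: 75, 71, 46, 9 bp.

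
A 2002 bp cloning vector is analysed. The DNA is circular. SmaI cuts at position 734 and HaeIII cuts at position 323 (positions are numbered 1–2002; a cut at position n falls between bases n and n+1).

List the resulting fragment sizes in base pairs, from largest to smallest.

1591, 411 bp

Combined cut positions (sorted): 323, 734.
Circular molecule, 2 cuts → 2 fragments:
  734 − 323 = 411 bp
  wrap: 2002 − 734 + 323 = 1591 bp
Sorted largest to smallest: 1591, 411 bp.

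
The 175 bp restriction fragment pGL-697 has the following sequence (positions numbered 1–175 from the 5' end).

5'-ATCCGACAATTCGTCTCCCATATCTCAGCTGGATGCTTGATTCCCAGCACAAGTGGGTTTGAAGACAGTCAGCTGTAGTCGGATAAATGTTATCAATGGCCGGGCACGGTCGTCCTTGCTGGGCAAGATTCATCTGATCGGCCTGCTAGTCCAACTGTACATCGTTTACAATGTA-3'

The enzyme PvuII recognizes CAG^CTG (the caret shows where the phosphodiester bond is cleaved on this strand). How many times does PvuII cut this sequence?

CAGCTG occurs starting at positions 26, 70.
PvuII cuts at 2 sites.

2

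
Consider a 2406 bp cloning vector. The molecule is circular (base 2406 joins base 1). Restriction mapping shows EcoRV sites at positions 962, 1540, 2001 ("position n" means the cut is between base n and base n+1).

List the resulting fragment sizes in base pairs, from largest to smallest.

1367, 578, 461 bp

Circular molecule, 3 cuts → 3 fragments:
  1540 − 962 = 578 bp
  2001 − 1540 = 461 bp
  wrap: 2406 − 2001 + 962 = 1367 bp
Sorted largest to smallest: 1367, 578, 461 bp.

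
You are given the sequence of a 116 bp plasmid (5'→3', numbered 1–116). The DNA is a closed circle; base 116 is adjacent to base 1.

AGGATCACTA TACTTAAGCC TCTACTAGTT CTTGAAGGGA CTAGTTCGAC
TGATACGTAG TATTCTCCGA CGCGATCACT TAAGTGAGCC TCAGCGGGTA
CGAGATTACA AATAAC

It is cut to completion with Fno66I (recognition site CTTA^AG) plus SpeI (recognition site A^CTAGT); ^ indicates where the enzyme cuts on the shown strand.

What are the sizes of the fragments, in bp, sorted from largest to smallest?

50, 42, 16, 8 bp

Fno66I sites (CTTAAG) start at positions 13, 79.
Fno66I cuts after base 4 of each site, so after positions 16, 82.
SpeI sites (ACTAGT) start at positions 24, 40.
SpeI cuts after the first base of each site, so after positions 24, 40.
Combined cut positions: 16, 24, 40, 82.
Circular molecule, 4 cuts → 4 fragments:
  17–24 → 8 bp
  25–40 → 16 bp
  41–82 → 42 bp
  83–116 then 1–16 → 34 + 16 = 50 bp
Sorted largest to smallest: 50, 42, 16, 8 bp.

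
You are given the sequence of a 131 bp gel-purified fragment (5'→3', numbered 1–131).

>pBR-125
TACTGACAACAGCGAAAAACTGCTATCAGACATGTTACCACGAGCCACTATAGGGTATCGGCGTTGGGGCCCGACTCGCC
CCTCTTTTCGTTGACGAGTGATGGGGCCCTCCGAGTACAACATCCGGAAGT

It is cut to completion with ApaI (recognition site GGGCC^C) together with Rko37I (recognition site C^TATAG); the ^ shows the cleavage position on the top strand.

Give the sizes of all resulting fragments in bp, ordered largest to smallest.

ApaI sites (GGGCCC) start at positions 67, 104.
ApaI cuts after base 5 of each site (before the last base), so after positions 71, 108.
The Rko37I site (CTATAG) starts at position 48.
Rko37I cuts after the first base of each site, so after position 48.
Combined cut positions: 48, 71, 108.
Linear molecule, 3 cuts → 4 fragments:
  1–48 → 48 bp
  49–71 → 23 bp
  72–108 → 37 bp
  109–131 → 23 bp
Sorted largest to smallest: 48, 37, 23, 23 bp.

48, 37, 23, 23 bp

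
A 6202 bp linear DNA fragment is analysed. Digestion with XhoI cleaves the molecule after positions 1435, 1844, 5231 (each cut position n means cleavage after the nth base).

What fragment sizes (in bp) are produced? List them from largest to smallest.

3387, 1435, 971, 409 bp

Linear molecule, 3 cuts → 4 fragments:
  1435 − 0 = 1435 bp
  1844 − 1435 = 409 bp
  5231 − 1844 = 3387 bp
  6202 − 5231 = 971 bp
Sorted largest to smallest: 3387, 1435, 971, 409 bp.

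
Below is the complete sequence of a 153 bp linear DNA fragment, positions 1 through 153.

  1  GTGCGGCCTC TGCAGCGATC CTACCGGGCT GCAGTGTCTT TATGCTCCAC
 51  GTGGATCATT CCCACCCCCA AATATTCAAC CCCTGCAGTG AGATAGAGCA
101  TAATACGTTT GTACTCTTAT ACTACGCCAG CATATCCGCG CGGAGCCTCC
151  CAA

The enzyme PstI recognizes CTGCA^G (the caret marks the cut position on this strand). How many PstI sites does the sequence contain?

3

CTGCAG occurs starting at positions 10, 29, 83.
PstI cuts at 3 sites.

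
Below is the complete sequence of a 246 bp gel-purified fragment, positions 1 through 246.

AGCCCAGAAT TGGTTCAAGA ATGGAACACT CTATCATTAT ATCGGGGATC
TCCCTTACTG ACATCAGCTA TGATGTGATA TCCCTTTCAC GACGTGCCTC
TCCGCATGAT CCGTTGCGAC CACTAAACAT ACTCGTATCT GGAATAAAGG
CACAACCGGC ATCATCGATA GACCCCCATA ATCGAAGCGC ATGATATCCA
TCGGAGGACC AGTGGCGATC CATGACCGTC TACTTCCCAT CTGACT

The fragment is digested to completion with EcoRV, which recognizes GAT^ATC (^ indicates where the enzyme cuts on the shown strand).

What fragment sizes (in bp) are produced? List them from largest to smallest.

EcoRV sites (GATATC) start at positions 77, 193.
EcoRV cuts after base 3 of each site, so after positions 79, 195.
Linear molecule, 2 cuts → 3 fragments:
  1–79 → 79 bp
  80–195 → 116 bp
  196–246 → 51 bp
Sorted largest to smallest: 116, 79, 51 bp.

116, 79, 51 bp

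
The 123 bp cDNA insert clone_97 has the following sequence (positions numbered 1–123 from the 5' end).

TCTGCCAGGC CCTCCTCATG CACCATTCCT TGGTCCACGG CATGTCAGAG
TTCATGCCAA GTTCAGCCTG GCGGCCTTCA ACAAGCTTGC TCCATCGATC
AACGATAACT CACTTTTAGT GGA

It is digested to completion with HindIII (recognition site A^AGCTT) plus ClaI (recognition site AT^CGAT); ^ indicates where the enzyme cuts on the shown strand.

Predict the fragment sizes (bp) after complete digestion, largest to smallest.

The HindIII site (AAGCTT) starts at position 83.
HindIII cuts after the first base of each site, so after position 83.
The ClaI site (ATCGAT) starts at position 94.
ClaI cuts after base 2 of each site, so after position 95.
Combined cut positions: 83, 95.
Linear molecule, 2 cuts → 3 fragments:
  1–83 → 83 bp
  84–95 → 12 bp
  96–123 → 28 bp
Sorted largest to smallest: 83, 28, 12 bp.

83, 28, 12 bp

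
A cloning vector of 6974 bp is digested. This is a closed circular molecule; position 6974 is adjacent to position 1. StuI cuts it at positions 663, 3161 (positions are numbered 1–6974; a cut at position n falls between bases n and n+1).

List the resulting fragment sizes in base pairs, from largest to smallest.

Circular molecule, 2 cuts → 2 fragments:
  3161 − 663 = 2498 bp
  wrap: 6974 − 3161 + 663 = 4476 bp
Sorted largest to smallest: 4476, 2498 bp.

4476, 2498 bp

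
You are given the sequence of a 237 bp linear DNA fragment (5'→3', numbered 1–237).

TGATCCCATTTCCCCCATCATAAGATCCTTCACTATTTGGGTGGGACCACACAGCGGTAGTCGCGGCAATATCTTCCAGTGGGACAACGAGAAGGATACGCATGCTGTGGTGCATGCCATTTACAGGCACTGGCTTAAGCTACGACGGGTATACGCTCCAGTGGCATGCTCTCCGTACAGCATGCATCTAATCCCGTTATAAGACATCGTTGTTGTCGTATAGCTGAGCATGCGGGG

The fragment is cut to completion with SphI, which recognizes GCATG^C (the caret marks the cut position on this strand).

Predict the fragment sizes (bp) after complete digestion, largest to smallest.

SphI sites (GCATGC) start at positions 100, 112, 164, 180, 228.
SphI cuts after base 5 of each site (before the last base), so after positions 104, 116, 168, 184, 232.
Linear molecule, 5 cuts → 6 fragments:
  1–104 → 104 bp
  105–116 → 12 bp
  117–168 → 52 bp
  169–184 → 16 bp
  185–232 → 48 bp
  233–237 → 5 bp
Sorted largest to smallest: 104, 52, 48, 16, 12, 5 bp.

104, 52, 48, 16, 12, 5 bp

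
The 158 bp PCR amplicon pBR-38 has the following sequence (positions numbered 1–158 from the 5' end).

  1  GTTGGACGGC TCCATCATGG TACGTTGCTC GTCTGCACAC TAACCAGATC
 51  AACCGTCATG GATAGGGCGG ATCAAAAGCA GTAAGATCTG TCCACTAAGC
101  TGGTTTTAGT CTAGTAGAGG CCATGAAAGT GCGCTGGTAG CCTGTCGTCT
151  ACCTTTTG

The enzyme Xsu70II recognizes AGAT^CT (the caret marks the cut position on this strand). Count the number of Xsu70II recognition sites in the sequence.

AGATCT occurs starting at position 84.
Xsu70II cuts at 1 site.

1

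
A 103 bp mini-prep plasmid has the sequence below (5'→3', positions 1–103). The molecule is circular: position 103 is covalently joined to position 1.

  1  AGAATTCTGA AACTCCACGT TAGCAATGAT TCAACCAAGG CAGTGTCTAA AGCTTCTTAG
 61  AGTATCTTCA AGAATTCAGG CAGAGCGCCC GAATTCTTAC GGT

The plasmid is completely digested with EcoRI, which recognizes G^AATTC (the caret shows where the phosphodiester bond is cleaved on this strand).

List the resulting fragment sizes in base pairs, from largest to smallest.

70, 19, 14 bp

EcoRI sites (GAATTC) start at positions 2, 72, 91.
EcoRI cuts after the first base of each site, so after positions 2, 72, 91.
Circular molecule, 3 cuts → 3 fragments:
  3–72 → 70 bp
  73–91 → 19 bp
  92–103 then 1–2 → 12 + 2 = 14 bp
Sorted largest to smallest: 70, 19, 14 bp.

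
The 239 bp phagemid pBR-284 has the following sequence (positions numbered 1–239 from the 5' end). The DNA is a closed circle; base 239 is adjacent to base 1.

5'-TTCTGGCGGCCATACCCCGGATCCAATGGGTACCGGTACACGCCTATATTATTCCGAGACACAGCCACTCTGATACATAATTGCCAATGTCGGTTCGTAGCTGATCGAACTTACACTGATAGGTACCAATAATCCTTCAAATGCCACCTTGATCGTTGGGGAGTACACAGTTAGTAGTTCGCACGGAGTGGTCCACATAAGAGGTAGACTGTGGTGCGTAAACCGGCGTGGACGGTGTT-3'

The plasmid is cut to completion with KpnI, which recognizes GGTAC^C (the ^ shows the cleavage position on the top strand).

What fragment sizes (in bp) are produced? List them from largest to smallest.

KpnI sites (GGTACC) start at positions 29, 122.
KpnI cuts after base 5 of each site (before the last base), so after positions 33, 126.
Circular molecule, 2 cuts → 2 fragments:
  34–126 → 93 bp
  127–239 then 1–33 → 113 + 33 = 146 bp
Sorted largest to smallest: 146, 93 bp.

146, 93 bp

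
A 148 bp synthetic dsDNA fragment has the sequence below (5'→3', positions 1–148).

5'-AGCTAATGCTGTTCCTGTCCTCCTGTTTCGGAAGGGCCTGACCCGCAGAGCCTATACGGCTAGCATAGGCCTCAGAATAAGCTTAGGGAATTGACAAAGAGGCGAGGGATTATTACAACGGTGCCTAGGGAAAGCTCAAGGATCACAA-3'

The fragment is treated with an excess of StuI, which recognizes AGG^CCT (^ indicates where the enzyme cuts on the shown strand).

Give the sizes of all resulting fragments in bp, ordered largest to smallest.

79, 69 bp

The StuI site (AGGCCT) starts at position 67.
StuI cuts after base 3 of each site, so after position 69.
Linear molecule, 1 cut → 2 fragments:
  1–69 → 69 bp
  70–148 → 79 bp
Sorted largest to smallest: 79, 69 bp.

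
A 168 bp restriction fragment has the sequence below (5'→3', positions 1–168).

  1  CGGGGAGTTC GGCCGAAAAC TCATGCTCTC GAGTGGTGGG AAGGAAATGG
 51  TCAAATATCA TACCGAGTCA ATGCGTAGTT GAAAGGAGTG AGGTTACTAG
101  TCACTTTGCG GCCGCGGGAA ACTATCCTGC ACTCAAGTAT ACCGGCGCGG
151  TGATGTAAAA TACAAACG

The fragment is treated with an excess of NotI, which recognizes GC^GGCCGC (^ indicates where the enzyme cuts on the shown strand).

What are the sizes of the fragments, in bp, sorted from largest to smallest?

The NotI site (GCGGCCGC) starts at position 108.
NotI cuts after base 2 of each site, so after position 109.
Linear molecule, 1 cut → 2 fragments:
  1–109 → 109 bp
  110–168 → 59 bp
Sorted largest to smallest: 109, 59 bp.

109, 59 bp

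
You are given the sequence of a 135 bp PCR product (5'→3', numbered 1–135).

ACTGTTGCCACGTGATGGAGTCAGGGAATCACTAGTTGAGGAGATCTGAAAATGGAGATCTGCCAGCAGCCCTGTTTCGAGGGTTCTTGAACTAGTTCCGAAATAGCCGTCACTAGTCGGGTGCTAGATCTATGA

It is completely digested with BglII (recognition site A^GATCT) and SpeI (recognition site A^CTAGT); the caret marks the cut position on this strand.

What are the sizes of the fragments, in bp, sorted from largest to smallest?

BglII sites (AGATCT) start at positions 42, 56, 126.
BglII cuts after the first base of each site, so after positions 42, 56, 126.
SpeI sites (ACTAGT) start at positions 31, 91, 112.
SpeI cuts after the first base of each site, so after positions 31, 91, 112.
Combined cut positions: 31, 42, 56, 91, 112, 126.
Linear molecule, 6 cuts → 7 fragments:
  1–31 → 31 bp
  32–42 → 11 bp
  43–56 → 14 bp
  57–91 → 35 bp
  92–112 → 21 bp
  113–126 → 14 bp
  127–135 → 9 bp
Sorted largest to smallest: 35, 31, 21, 14, 14, 11, 9 bp.

35, 31, 21, 14, 14, 11, 9 bp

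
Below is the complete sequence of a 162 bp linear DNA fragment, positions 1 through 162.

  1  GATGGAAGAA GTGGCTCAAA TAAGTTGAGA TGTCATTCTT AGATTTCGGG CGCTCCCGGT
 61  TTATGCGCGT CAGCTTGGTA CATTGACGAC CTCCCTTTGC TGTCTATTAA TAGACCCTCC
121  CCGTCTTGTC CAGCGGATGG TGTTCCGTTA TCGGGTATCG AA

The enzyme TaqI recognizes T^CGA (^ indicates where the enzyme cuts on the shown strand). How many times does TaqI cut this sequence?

TCGA occurs starting at position 158.
TaqI cuts at 1 site.

1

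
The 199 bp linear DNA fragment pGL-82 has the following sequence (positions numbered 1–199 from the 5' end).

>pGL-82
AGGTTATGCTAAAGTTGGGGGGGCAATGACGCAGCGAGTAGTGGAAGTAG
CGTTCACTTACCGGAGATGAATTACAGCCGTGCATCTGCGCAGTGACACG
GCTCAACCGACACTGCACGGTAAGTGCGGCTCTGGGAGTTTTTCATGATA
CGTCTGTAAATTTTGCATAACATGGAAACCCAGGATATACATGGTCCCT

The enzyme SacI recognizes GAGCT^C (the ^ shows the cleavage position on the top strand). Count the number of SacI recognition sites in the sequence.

0

No occurrence of GAGCTC is present in the sequence.
SacI does not cut: 0 sites.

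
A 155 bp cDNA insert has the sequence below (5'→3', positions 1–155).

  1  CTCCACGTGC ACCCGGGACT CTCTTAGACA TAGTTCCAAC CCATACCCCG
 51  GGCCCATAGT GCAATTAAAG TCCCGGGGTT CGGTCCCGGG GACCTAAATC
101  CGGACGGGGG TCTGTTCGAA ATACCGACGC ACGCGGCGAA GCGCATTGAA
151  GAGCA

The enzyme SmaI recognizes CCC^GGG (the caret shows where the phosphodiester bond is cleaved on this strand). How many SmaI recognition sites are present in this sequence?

CCCGGG occurs starting at positions 12, 47, 72, 85.
SmaI cuts at 4 sites.

4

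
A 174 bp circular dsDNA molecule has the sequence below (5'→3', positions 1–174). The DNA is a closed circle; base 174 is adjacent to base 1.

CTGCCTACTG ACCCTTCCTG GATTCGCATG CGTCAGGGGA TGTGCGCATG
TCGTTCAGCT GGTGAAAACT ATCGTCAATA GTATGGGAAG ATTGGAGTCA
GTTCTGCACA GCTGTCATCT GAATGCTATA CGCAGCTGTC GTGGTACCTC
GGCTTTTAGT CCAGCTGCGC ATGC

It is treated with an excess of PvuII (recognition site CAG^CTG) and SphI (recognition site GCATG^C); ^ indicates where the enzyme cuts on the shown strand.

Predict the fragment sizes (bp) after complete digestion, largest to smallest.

PvuII sites (CAGCTG) start at positions 56, 109, 133, 162.
PvuII cuts after base 3 of each site, so after positions 58, 111, 135, 164.
SphI sites (GCATGC) start at positions 26, 169.
SphI cuts after base 5 of each site (before the last base), so after positions 30, 173.
Combined cut positions: 30, 58, 111, 135, 164, 173.
Circular molecule, 6 cuts → 6 fragments:
  31–58 → 28 bp
  59–111 → 53 bp
  112–135 → 24 bp
  136–164 → 29 bp
  165–173 → 9 bp
  174–174 then 1–30 → 1 + 30 = 31 bp
Sorted largest to smallest: 53, 31, 29, 28, 24, 9 bp.

53, 31, 29, 28, 24, 9 bp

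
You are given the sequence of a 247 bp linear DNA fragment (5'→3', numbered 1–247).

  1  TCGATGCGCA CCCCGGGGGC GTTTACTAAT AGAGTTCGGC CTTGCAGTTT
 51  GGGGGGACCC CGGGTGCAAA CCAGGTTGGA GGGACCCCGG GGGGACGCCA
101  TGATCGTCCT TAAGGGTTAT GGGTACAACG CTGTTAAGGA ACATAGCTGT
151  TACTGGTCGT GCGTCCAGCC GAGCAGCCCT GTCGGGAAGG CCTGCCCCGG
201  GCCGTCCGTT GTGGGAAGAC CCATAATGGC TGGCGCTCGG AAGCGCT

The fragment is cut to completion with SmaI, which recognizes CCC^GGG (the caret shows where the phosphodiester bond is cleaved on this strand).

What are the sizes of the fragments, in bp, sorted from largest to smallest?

110, 49, 47, 27, 14 bp

SmaI sites (CCCGGG) start at positions 12, 59, 86, 196.
SmaI cuts after base 3 of each site, so after positions 14, 61, 88, 198.
Linear molecule, 4 cuts → 5 fragments:
  1–14 → 14 bp
  15–61 → 47 bp
  62–88 → 27 bp
  89–198 → 110 bp
  199–247 → 49 bp
Sorted largest to smallest: 110, 49, 47, 27, 14 bp.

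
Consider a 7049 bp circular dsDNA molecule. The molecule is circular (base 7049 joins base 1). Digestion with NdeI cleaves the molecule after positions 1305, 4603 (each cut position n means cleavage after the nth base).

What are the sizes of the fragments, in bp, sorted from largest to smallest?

3751, 3298 bp

Circular molecule, 2 cuts → 2 fragments:
  4603 − 1305 = 3298 bp
  wrap: 7049 − 4603 + 1305 = 3751 bp
Sorted largest to smallest: 3751, 3298 bp.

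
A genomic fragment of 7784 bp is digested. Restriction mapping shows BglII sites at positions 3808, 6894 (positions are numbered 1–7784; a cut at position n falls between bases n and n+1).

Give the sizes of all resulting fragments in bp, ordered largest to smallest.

3808, 3086, 890 bp

Linear molecule, 2 cuts → 3 fragments:
  3808 − 0 = 3808 bp
  6894 − 3808 = 3086 bp
  7784 − 6894 = 890 bp
Sorted largest to smallest: 3808, 3086, 890 bp.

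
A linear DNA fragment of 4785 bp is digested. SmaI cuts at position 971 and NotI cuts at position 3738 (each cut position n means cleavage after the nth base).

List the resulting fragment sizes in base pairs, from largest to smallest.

2767, 1047, 971 bp

Combined cut positions (sorted): 971, 3738.
Linear molecule, 2 cuts → 3 fragments:
  971 − 0 = 971 bp
  3738 − 971 = 2767 bp
  4785 − 3738 = 1047 bp
Sorted largest to smallest: 2767, 1047, 971 bp.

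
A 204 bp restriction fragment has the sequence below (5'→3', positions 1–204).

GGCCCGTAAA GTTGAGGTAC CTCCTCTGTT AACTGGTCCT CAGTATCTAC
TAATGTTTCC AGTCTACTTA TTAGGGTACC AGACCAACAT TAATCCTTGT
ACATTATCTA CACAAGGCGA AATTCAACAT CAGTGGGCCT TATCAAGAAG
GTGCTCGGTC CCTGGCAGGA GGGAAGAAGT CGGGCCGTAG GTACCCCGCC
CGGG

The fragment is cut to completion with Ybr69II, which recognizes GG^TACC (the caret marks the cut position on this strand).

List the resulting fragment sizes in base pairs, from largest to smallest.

Ybr69II sites (GGTACC) start at positions 16, 75, 190.
Ybr69II cuts after base 2 of each site, so after positions 17, 76, 191.
Linear molecule, 3 cuts → 4 fragments:
  1–17 → 17 bp
  18–76 → 59 bp
  77–191 → 115 bp
  192–204 → 13 bp
Sorted largest to smallest: 115, 59, 17, 13 bp.

115, 59, 17, 13 bp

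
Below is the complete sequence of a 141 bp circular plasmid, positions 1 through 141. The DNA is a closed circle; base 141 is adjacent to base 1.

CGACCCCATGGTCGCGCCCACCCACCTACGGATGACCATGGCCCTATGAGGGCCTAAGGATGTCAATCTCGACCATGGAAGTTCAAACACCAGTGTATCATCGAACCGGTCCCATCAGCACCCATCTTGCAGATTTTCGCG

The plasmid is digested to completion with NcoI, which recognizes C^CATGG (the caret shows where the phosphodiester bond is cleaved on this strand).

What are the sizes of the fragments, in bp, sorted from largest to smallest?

NcoI sites (CCATGG) start at positions 6, 36, 73.
NcoI cuts after the first base of each site, so after positions 6, 36, 73.
Circular molecule, 3 cuts → 3 fragments:
  7–36 → 30 bp
  37–73 → 37 bp
  74–141 then 1–6 → 68 + 6 = 74 bp
Sorted largest to smallest: 74, 37, 30 bp.

74, 37, 30 bp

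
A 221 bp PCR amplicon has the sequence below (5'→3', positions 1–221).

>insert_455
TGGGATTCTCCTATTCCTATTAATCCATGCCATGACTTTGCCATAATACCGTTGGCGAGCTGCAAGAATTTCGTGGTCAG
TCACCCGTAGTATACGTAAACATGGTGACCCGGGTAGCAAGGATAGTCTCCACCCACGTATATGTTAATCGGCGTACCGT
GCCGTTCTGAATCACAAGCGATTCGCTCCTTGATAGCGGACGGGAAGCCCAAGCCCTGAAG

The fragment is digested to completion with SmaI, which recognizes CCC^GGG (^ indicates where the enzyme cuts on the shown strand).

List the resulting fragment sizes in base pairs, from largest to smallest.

111, 110 bp

The SmaI site (CCCGGG) starts at position 109.
SmaI cuts after base 3 of each site, so after position 111.
Linear molecule, 1 cut → 2 fragments:
  1–111 → 111 bp
  112–221 → 110 bp
Sorted largest to smallest: 111, 110 bp.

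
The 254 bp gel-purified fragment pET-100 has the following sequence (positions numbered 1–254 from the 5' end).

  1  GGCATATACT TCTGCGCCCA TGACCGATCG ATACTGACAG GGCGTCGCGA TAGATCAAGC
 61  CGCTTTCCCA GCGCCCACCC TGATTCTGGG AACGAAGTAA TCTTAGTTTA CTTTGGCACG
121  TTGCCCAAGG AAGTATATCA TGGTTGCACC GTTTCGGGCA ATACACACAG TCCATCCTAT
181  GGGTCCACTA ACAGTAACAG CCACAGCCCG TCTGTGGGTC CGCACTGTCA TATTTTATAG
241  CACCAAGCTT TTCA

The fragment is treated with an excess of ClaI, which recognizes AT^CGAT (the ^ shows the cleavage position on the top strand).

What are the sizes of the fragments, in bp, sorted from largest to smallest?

The ClaI site (ATCGAT) starts at position 27.
ClaI cuts after base 2 of each site, so after position 28.
Linear molecule, 1 cut → 2 fragments:
  1–28 → 28 bp
  29–254 → 226 bp
Sorted largest to smallest: 226, 28 bp.

226, 28 bp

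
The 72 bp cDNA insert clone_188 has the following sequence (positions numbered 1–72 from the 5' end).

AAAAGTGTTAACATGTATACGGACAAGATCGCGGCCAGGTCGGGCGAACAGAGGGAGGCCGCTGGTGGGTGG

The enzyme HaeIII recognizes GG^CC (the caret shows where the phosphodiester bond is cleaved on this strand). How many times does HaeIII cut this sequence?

2

GGCC occurs starting at positions 33, 57.
HaeIII cuts at 2 sites.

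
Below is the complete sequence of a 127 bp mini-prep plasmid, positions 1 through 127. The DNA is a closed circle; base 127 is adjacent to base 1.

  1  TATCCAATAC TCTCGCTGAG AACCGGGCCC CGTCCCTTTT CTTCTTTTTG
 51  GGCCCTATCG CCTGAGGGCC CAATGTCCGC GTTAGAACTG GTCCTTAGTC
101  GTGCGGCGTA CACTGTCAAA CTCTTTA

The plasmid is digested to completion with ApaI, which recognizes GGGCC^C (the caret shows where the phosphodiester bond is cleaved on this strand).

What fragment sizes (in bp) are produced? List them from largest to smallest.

86, 25, 16 bp

ApaI sites (GGGCCC) start at positions 25, 50, 66.
ApaI cuts after base 5 of each site (before the last base), so after positions 29, 54, 70.
Circular molecule, 3 cuts → 3 fragments:
  30–54 → 25 bp
  55–70 → 16 bp
  71–127 then 1–29 → 57 + 29 = 86 bp
Sorted largest to smallest: 86, 25, 16 bp.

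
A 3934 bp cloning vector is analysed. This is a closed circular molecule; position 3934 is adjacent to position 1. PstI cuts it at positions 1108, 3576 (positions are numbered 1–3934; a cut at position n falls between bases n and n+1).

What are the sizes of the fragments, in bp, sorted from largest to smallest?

Circular molecule, 2 cuts → 2 fragments:
  3576 − 1108 = 2468 bp
  wrap: 3934 − 3576 + 1108 = 1466 bp
Sorted largest to smallest: 2468, 1466 bp.

2468, 1466 bp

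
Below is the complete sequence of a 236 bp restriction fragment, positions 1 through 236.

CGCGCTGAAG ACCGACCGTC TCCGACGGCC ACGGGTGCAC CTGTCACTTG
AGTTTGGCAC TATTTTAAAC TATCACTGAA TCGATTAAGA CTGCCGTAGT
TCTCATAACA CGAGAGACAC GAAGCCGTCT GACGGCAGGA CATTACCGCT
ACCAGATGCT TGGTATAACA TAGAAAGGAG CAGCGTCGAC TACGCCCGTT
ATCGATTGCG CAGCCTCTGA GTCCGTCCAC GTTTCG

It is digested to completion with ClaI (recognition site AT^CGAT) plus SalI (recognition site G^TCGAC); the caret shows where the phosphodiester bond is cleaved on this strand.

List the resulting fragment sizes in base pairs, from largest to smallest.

ClaI sites (ATCGAT) start at positions 80, 201.
ClaI cuts after base 2 of each site, so after positions 81, 202.
The SalI site (GTCGAC) starts at position 185.
SalI cuts after the first base of each site, so after position 185.
Combined cut positions: 81, 185, 202.
Linear molecule, 3 cuts → 4 fragments:
  1–81 → 81 bp
  82–185 → 104 bp
  186–202 → 17 bp
  203–236 → 34 bp
Sorted largest to smallest: 104, 81, 34, 17 bp.

104, 81, 34, 17 bp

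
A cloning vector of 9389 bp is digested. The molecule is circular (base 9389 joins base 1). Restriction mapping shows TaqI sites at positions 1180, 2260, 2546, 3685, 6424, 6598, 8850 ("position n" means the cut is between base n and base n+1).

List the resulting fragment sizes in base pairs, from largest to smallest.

Circular molecule, 7 cuts → 7 fragments:
  2260 − 1180 = 1080 bp
  2546 − 2260 = 286 bp
  3685 − 2546 = 1139 bp
  6424 − 3685 = 2739 bp
  6598 − 6424 = 174 bp
  8850 − 6598 = 2252 bp
  wrap: 9389 − 8850 + 1180 = 1719 bp
Sorted largest to smallest: 2739, 2252, 1719, 1139, 1080, 286, 174 bp.

2739, 2252, 1719, 1139, 1080, 286, 174 bp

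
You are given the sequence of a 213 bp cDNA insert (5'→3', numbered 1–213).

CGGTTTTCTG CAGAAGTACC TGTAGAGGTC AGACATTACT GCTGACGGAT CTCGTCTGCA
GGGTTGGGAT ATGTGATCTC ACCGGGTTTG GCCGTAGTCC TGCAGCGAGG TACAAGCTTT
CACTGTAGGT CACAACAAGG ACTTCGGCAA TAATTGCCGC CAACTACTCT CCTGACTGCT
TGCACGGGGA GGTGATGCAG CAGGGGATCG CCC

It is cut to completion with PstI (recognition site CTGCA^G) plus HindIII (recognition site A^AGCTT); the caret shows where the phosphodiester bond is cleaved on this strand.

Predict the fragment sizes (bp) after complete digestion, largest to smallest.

99, 48, 44, 12, 10 bp

PstI sites (CTGCAG) start at positions 8, 56, 100.
PstI cuts after base 5 of each site (before the last base), so after positions 12, 60, 104.
The HindIII site (AAGCTT) starts at position 114.
HindIII cuts after the first base of each site, so after position 114.
Combined cut positions: 12, 60, 104, 114.
Linear molecule, 4 cuts → 5 fragments:
  1–12 → 12 bp
  13–60 → 48 bp
  61–104 → 44 bp
  105–114 → 10 bp
  115–213 → 99 bp
Sorted largest to smallest: 99, 48, 44, 12, 10 bp.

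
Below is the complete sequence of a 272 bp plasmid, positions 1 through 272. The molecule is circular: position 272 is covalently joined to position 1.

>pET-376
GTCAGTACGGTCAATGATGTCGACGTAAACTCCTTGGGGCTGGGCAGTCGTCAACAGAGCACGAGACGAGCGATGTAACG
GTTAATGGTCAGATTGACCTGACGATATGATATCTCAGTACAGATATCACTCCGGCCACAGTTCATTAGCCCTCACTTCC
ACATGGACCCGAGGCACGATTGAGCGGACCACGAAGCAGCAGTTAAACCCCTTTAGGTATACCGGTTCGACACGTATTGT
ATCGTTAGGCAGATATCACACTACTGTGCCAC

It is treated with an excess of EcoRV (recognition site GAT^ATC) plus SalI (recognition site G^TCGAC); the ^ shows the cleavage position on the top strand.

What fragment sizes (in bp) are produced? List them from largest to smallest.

EcoRV sites (GATATC) start at positions 109, 123, 252.
EcoRV cuts after base 3 of each site, so after positions 111, 125, 254.
The SalI site (GTCGAC) starts at position 19.
SalI cuts after the first base of each site, so after position 19.
Combined cut positions: 19, 111, 125, 254.
Circular molecule, 4 cuts → 4 fragments:
  20–111 → 92 bp
  112–125 → 14 bp
  126–254 → 129 bp
  255–272 then 1–19 → 18 + 19 = 37 bp
Sorted largest to smallest: 129, 92, 37, 14 bp.

129, 92, 37, 14 bp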